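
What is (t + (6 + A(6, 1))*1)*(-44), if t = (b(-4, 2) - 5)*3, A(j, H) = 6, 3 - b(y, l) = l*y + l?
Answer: -1056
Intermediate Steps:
b(y, l) = 3 - l - l*y (b(y, l) = 3 - (l*y + l) = 3 - (l + l*y) = 3 + (-l - l*y) = 3 - l - l*y)
t = 12 (t = ((3 - 1*2 - 1*2*(-4)) - 5)*3 = ((3 - 2 + 8) - 5)*3 = (9 - 5)*3 = 4*3 = 12)
(t + (6 + A(6, 1))*1)*(-44) = (12 + (6 + 6)*1)*(-44) = (12 + 12*1)*(-44) = (12 + 12)*(-44) = 24*(-44) = -1056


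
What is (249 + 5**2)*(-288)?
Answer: -78912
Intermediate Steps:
(249 + 5**2)*(-288) = (249 + 25)*(-288) = 274*(-288) = -78912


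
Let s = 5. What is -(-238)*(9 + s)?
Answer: 3332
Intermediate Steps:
-(-238)*(9 + s) = -(-238)*(9 + 5) = -(-238)*14 = -34*(-98) = 3332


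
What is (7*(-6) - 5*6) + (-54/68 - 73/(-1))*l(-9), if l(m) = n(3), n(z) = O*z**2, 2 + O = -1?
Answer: -68733/34 ≈ -2021.6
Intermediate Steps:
O = -3 (O = -2 - 1 = -3)
n(z) = -3*z**2
l(m) = -27 (l(m) = -3*3**2 = -3*9 = -27)
(7*(-6) - 5*6) + (-54/68 - 73/(-1))*l(-9) = (7*(-6) - 5*6) + (-54/68 - 73/(-1))*(-27) = (-42 - 30) + (-54*1/68 - 73*(-1))*(-27) = -72 + (-27/34 + 73)*(-27) = -72 + (2455/34)*(-27) = -72 - 66285/34 = -68733/34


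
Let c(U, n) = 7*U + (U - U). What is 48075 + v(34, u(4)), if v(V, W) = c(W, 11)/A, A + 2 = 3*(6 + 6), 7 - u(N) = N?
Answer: 1634571/34 ≈ 48076.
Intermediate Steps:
u(N) = 7 - N
A = 34 (A = -2 + 3*(6 + 6) = -2 + 3*12 = -2 + 36 = 34)
c(U, n) = 7*U (c(U, n) = 7*U + 0 = 7*U)
v(V, W) = 7*W/34 (v(V, W) = (7*W)/34 = (7*W)*(1/34) = 7*W/34)
48075 + v(34, u(4)) = 48075 + 7*(7 - 1*4)/34 = 48075 + 7*(7 - 4)/34 = 48075 + (7/34)*3 = 48075 + 21/34 = 1634571/34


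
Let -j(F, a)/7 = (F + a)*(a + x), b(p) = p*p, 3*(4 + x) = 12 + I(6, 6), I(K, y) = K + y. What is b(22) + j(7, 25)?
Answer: -6012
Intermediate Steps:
x = 4 (x = -4 + (12 + (6 + 6))/3 = -4 + (12 + 12)/3 = -4 + (⅓)*24 = -4 + 8 = 4)
b(p) = p²
j(F, a) = -7*(4 + a)*(F + a) (j(F, a) = -7*(F + a)*(a + 4) = -7*(F + a)*(4 + a) = -7*(4 + a)*(F + a))
b(22) + j(7, 25) = 22² + (-28*7 - 28*25 - 7*25² - 7*7*25) = 484 + (-196 - 700 - 7*625 - 1225) = 484 + (-196 - 700 - 4375 - 1225) = 484 - 6496 = -6012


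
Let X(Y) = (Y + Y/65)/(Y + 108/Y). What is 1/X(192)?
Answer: 66755/67584 ≈ 0.98773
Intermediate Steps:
X(Y) = 66*Y/(65*(Y + 108/Y)) (X(Y) = (Y + Y*(1/65))/(Y + 108/Y) = (Y + Y/65)/(Y + 108/Y) = (66*Y/65)/(Y + 108/Y) = 66*Y/(65*(Y + 108/Y)))
1/X(192) = 1/((66/65)*192²/(108 + 192²)) = 1/((66/65)*36864/(108 + 36864)) = 1/((66/65)*36864/36972) = 1/((66/65)*36864*(1/36972)) = 1/(67584/66755) = 66755/67584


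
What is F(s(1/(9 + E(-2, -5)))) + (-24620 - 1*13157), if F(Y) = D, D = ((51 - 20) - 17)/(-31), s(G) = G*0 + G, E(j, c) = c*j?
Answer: -1171101/31 ≈ -37777.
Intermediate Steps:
s(G) = G (s(G) = 0 + G = G)
D = -14/31 (D = (31 - 17)*(-1/31) = 14*(-1/31) = -14/31 ≈ -0.45161)
F(Y) = -14/31
F(s(1/(9 + E(-2, -5)))) + (-24620 - 1*13157) = -14/31 + (-24620 - 1*13157) = -14/31 + (-24620 - 13157) = -14/31 - 37777 = -1171101/31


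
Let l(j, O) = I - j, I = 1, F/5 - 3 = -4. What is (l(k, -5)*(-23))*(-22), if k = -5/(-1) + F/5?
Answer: -1518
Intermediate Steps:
F = -5 (F = 15 + 5*(-4) = 15 - 20 = -5)
k = 4 (k = -5/(-1) - 5/5 = -5*(-1) - 5*1/5 = 5 - 1 = 4)
l(j, O) = 1 - j
(l(k, -5)*(-23))*(-22) = ((1 - 1*4)*(-23))*(-22) = ((1 - 4)*(-23))*(-22) = -3*(-23)*(-22) = 69*(-22) = -1518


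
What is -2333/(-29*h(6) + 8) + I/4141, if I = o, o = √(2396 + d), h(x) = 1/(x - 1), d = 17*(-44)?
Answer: -11665/11 + 4*√103/4141 ≈ -1060.4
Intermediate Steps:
d = -748
h(x) = 1/(-1 + x)
o = 4*√103 (o = √(2396 - 748) = √1648 = 4*√103 ≈ 40.596)
I = 4*√103 ≈ 40.596
-2333/(-29*h(6) + 8) + I/4141 = -2333/(-29/(-1 + 6) + 8) + (4*√103)/4141 = -2333/(-29/5 + 8) + (4*√103)*(1/4141) = -2333/(-29*⅕ + 8) + 4*√103/4141 = -2333/(-29/5 + 8) + 4*√103/4141 = -2333/11/5 + 4*√103/4141 = -2333*5/11 + 4*√103/4141 = -11665/11 + 4*√103/4141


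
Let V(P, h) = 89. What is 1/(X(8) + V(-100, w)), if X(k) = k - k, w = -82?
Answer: 1/89 ≈ 0.011236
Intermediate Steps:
X(k) = 0
1/(X(8) + V(-100, w)) = 1/(0 + 89) = 1/89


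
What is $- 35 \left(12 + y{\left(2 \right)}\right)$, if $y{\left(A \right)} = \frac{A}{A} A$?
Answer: $-490$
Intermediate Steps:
$y{\left(A \right)} = A$ ($y{\left(A \right)} = 1 A = A$)
$- 35 \left(12 + y{\left(2 \right)}\right) = - 35 \left(12 + 2\right) = \left(-35\right) 14 = -490$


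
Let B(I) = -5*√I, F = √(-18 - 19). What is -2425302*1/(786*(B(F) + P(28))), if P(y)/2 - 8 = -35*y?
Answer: 2425302/(1527984 + 3930*37^(¼)*√I) ≈ 1.5801 - 0.007056*I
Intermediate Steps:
P(y) = 16 - 70*y (P(y) = 16 + 2*(-35*y) = 16 - 70*y)
F = I*√37 (F = √(-37) = I*√37 ≈ 6.0828*I)
-2425302*1/(786*(B(F) + P(28))) = -2425302*1/(786*(-5*37^(¼)*√I + (16 - 70*28))) = -2425302*1/(786*(-5*37^(¼)*√I + (16 - 1960))) = -2425302*1/(786*(-5*37^(¼)*√I - 1944)) = -2425302*1/(786*(-1944 - 5*37^(¼)*√I)) = -2425302/(-1527984 - 3930*37^(¼)*√I)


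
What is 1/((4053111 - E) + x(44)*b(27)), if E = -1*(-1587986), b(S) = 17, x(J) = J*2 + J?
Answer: 1/2467369 ≈ 4.0529e-7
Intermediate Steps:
x(J) = 3*J (x(J) = 2*J + J = 3*J)
E = 1587986
1/((4053111 - E) + x(44)*b(27)) = 1/((4053111 - 1*1587986) + (3*44)*17) = 1/((4053111 - 1587986) + 132*17) = 1/(2465125 + 2244) = 1/2467369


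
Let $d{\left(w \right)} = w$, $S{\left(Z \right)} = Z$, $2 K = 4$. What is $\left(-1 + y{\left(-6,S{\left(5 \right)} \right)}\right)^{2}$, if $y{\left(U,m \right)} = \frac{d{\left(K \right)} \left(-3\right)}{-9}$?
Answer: $\frac{1}{9} \approx 0.11111$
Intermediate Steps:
$K = 2$ ($K = \frac{1}{2} \cdot 4 = 2$)
$y{\left(U,m \right)} = \frac{2}{3}$ ($y{\left(U,m \right)} = \frac{2 \left(-3\right)}{-9} = \left(-6\right) \left(- \frac{1}{9}\right) = \frac{2}{3}$)
$\left(-1 + y{\left(-6,S{\left(5 \right)} \right)}\right)^{2} = \left(-1 + \frac{2}{3}\right)^{2} = \left(- \frac{1}{3}\right)^{2} = \frac{1}{9}$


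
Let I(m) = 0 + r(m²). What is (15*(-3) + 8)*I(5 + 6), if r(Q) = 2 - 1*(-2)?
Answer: -148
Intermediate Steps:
r(Q) = 4 (r(Q) = 2 + 2 = 4)
I(m) = 4 (I(m) = 0 + 4 = 4)
(15*(-3) + 8)*I(5 + 6) = (15*(-3) + 8)*4 = (-45 + 8)*4 = -37*4 = -148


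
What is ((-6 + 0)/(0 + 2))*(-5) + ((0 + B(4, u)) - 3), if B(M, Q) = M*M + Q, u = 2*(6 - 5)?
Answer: 30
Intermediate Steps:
u = 2 (u = 2*1 = 2)
B(M, Q) = Q + M**2 (B(M, Q) = M**2 + Q = Q + M**2)
((-6 + 0)/(0 + 2))*(-5) + ((0 + B(4, u)) - 3) = ((-6 + 0)/(0 + 2))*(-5) + ((0 + (2 + 4**2)) - 3) = -6/2*(-5) + ((0 + (2 + 16)) - 3) = -6*1/2*(-5) + ((0 + 18) - 3) = -3*(-5) + (18 - 3) = 15 + 15 = 30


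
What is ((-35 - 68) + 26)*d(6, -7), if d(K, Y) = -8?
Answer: 616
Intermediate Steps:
((-35 - 68) + 26)*d(6, -7) = ((-35 - 68) + 26)*(-8) = (-103 + 26)*(-8) = -77*(-8) = 616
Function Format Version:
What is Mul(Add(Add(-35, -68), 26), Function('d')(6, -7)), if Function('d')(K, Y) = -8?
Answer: 616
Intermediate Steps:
Mul(Add(Add(-35, -68), 26), Function('d')(6, -7)) = Mul(Add(Add(-35, -68), 26), -8) = Mul(Add(-103, 26), -8) = Mul(-77, -8) = 616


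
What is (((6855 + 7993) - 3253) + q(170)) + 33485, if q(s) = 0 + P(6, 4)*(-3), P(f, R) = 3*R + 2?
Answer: 45038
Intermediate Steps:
P(f, R) = 2 + 3*R
q(s) = -42 (q(s) = 0 + (2 + 3*4)*(-3) = 0 + (2 + 12)*(-3) = 0 + 14*(-3) = 0 - 42 = -42)
(((6855 + 7993) - 3253) + q(170)) + 33485 = (((6855 + 7993) - 3253) - 42) + 33485 = ((14848 - 3253) - 42) + 33485 = (11595 - 42) + 33485 = 11553 + 33485 = 45038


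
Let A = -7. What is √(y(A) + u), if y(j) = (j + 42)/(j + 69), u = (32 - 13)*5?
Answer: 5*√14694/62 ≈ 9.7757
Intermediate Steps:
u = 95 (u = 19*5 = 95)
y(j) = (42 + j)/(69 + j)
√(y(A) + u) = √((42 - 7)/(69 - 7) + 95) = √(35/62 + 95) = √(5925/62) = 5*√14694/62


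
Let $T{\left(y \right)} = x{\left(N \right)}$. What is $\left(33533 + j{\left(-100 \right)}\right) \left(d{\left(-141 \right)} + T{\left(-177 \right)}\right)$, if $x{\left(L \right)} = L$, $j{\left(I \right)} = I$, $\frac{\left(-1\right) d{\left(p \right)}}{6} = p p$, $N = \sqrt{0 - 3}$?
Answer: $-3988088838 + 33433 i \sqrt{3} \approx -3.9881 \cdot 10^{9} + 57908.0 i$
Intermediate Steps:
$N = i \sqrt{3}$ ($N = \sqrt{-3} = i \sqrt{3} \approx 1.732 i$)
$d{\left(p \right)} = - 6 p^{2}$ ($d{\left(p \right)} = - 6 p p = - 6 p^{2}$)
$T{\left(y \right)} = i \sqrt{3}$
$\left(33533 + j{\left(-100 \right)}\right) \left(d{\left(-141 \right)} + T{\left(-177 \right)}\right) = \left(33533 - 100\right) \left(- 6 \left(-141\right)^{2} + i \sqrt{3}\right) = 33433 \left(\left(-6\right) 19881 + i \sqrt{3}\right) = 33433 \left(-119286 + i \sqrt{3}\right) = -3988088838 + 33433 i \sqrt{3}$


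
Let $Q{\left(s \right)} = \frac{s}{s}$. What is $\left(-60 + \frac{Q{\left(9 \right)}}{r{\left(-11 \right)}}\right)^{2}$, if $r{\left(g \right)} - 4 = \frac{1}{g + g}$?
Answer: $\frac{27019204}{7569} \approx 3569.7$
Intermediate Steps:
$r{\left(g \right)} = 4 + \frac{1}{2 g}$ ($r{\left(g \right)} = 4 + \frac{1}{g + g} = 4 + \frac{1}{2 g}$)
$Q{\left(s \right)} = 1$
$\left(-60 + \frac{Q{\left(9 \right)}}{r{\left(-11 \right)}}\right)^{2} = \left(-60 + 1 \frac{1}{4 + \frac{1}{2 \left(-11\right)}}\right)^{2} = \left(-60 + 1 \frac{1}{4 + \frac{1}{2} \left(- \frac{1}{11}\right)}\right)^{2} = \left(-60 + 1 \frac{1}{4 - \frac{1}{22}}\right)^{2} = \left(-60 + 1 \frac{1}{\frac{87}{22}}\right)^{2} = \left(-60 + 1 \cdot \frac{22}{87}\right)^{2} = \left(-60 + \frac{22}{87}\right)^{2} = \left(- \frac{5198}{87}\right)^{2} = \frac{27019204}{7569}$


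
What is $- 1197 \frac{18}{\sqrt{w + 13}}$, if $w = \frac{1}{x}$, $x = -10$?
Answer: $- \frac{7182 \sqrt{1290}}{43} \approx -5998.9$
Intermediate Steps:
$w = - \frac{1}{10}$ ($w = \frac{1}{-10} = - \frac{1}{10} \approx -0.1$)
$- 1197 \frac{18}{\sqrt{w + 13}} = - 1197 \frac{18}{\sqrt{- \frac{1}{10} + 13}} = - 1197 \frac{18}{\sqrt{\frac{129}{10}}} = - 1197 \frac{18}{\frac{1}{10} \sqrt{1290}} = - 1197 \cdot 18 \frac{\sqrt{1290}}{129} = - 1197 \frac{6 \sqrt{1290}}{43} = - \frac{7182 \sqrt{1290}}{43}$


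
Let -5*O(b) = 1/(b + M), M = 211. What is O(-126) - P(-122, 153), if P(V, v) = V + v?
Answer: -13176/425 ≈ -31.002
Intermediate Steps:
O(b) = -1/(5*(211 + b)) (O(b) = -1/(5*(b + 211)) = -1/(5*(211 + b)))
O(-126) - P(-122, 153) = -1/(1055 + 5*(-126)) - (-122 + 153) = -1/(1055 - 630) - 1*31 = -1/425 - 31 = -13176/425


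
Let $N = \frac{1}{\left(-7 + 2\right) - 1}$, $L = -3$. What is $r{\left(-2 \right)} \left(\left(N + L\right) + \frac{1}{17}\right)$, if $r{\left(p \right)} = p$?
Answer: $\frac{317}{51} \approx 6.2157$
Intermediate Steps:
$N = - \frac{1}{6}$ ($N = \frac{1}{-5 - 1} = \frac{1}{-6} = - \frac{1}{6} \approx -0.16667$)
$r{\left(-2 \right)} \left(\left(N + L\right) + \frac{1}{17}\right) = - 2 \left(\left(- \frac{1}{6} - 3\right) + \frac{1}{17}\right) = - 2 \left(- \frac{19}{6} + \frac{1}{17}\right) = \left(-2\right) \left(- \frac{317}{102}\right) = \frac{317}{51}$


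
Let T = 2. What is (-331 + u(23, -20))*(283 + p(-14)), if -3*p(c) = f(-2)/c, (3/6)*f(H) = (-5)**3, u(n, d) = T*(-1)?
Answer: -645798/7 ≈ -92257.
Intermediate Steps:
u(n, d) = -2 (u(n, d) = 2*(-1) = -2)
f(H) = -250 (f(H) = 2*(-5)**3 = 2*(-125) = -250)
p(c) = 250/(3*c) (p(c) = -(-250)/(3*c) = 250/(3*c))
(-331 + u(23, -20))*(283 + p(-14)) = (-331 - 2)*(283 + (250/3)/(-14)) = -333*(283 + (250/3)*(-1/14)) = -333*(283 - 125/21) = -333*5818/21 = -645798/7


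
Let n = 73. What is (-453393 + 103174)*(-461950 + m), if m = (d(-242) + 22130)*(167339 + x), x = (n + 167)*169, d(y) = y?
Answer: -1593507433568278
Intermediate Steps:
x = 40560 (x = (73 + 167)*169 = 240*169 = 40560)
m = 4550493312 (m = (-242 + 22130)*(167339 + 40560) = 21888*207899 = 4550493312)
(-453393 + 103174)*(-461950 + m) = (-453393 + 103174)*(-461950 + 4550493312) = -350219*4550031362 = -1593507433568278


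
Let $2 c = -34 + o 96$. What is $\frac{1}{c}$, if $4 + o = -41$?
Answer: $- \frac{1}{2177} \approx -0.00045935$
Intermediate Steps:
$o = -45$ ($o = -4 - 41 = -45$)
$c = -2177$ ($c = \frac{-34 - 4320}{2} = \frac{1}{2} \left(-4354\right) = -2177$)
$\frac{1}{c} = \frac{1}{-2177} = - \frac{1}{2177}$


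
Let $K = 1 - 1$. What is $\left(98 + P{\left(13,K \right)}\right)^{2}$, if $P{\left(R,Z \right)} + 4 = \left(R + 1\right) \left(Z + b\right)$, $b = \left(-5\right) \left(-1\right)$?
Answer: $26896$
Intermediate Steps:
$b = 5$
$K = 0$
$P{\left(R,Z \right)} = -4 + \left(1 + R\right) \left(5 + Z\right)$ ($P{\left(R,Z \right)} = -4 + \left(R + 1\right) \left(Z + 5\right) = -4 + \left(1 + R\right) \left(5 + Z\right)$)
$\left(98 + P{\left(13,K \right)}\right)^{2} = \left(98 + \left(1 + 0 + 5 \cdot 13 + 13 \cdot 0\right)\right)^{2} = \left(98 + \left(1 + 0 + 65 + 0\right)\right)^{2} = \left(98 + 66\right)^{2} = 164^{2} = 26896$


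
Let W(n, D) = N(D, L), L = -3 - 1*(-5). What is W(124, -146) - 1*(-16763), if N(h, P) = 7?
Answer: 16770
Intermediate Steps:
L = 2 (L = -3 + 5 = 2)
W(n, D) = 7
W(124, -146) - 1*(-16763) = 7 - 1*(-16763) = 7 + 16763 = 16770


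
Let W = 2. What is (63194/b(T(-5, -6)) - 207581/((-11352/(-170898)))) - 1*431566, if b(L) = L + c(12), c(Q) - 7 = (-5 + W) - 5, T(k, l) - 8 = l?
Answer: -600862677/172 ≈ -3.4934e+6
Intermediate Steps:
T(k, l) = 8 + l
c(Q) = -1 (c(Q) = 7 + ((-5 + 2) - 5) = 7 + (-3 - 5) = 7 - 8 = -1)
b(L) = -1 + L (b(L) = L - 1 = -1 + L)
(63194/b(T(-5, -6)) - 207581/((-11352/(-170898)))) - 1*431566 = (63194/(-1 + (8 - 6)) - 207581/((-11352/(-170898)))) - 1*431566 = (63194/(-1 + 2) - 207581/((-11352*(-1/170898)))) - 431566 = (63194/1 - 207581/1892/28483) - 431566 = (63194*1 - 207581*28483/1892) - 431566 = (63194 - 537502693/172) - 431566 = -526633325/172 - 431566 = -600862677/172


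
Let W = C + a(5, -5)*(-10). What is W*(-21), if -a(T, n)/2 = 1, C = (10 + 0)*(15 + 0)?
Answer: -3570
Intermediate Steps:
C = 150 (C = 10*15 = 150)
a(T, n) = -2 (a(T, n) = -2*1 = -2)
W = 170 (W = 150 - 2*(-10) = 150 + 20 = 170)
W*(-21) = 170*(-21) = -3570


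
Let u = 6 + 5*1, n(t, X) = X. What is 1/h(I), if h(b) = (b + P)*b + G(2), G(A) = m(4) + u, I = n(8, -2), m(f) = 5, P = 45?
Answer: -1/70 ≈ -0.014286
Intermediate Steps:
I = -2
u = 11 (u = 6 + 5 = 11)
G(A) = 16 (G(A) = 5 + 11 = 16)
h(b) = 16 + b*(45 + b) (h(b) = (b + 45)*b + 16 = (45 + b)*b + 16 = b*(45 + b) + 16 = 16 + b*(45 + b))
1/h(I) = 1/(16 + (-2)² + 45*(-2)) = 1/(16 + 4 - 90) = 1/(-70) = -1/70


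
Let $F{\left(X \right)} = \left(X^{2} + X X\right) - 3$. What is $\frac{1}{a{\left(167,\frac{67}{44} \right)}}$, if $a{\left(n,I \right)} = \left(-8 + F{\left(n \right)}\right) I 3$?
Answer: $\frac{44}{11209167} \approx 3.9254 \cdot 10^{-6}$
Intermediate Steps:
$F{\left(X \right)} = -3 + 2 X^{2}$ ($F{\left(X \right)} = \left(X^{2} + X^{2}\right) - 3 = 2 X^{2} - 3 = -3 + 2 X^{2}$)
$a{\left(n,I \right)} = 3 I \left(-11 + 2 n^{2}\right)$ ($a{\left(n,I \right)} = \left(-8 + \left(-3 + 2 n^{2}\right)\right) I 3 = \left(-11 + 2 n^{2}\right) 3 I = 3 I \left(-11 + 2 n^{2}\right)$)
$\frac{1}{a{\left(167,\frac{67}{44} \right)}} = \frac{1}{3 \cdot \frac{67}{44} \left(-11 + 2 \cdot 167^{2}\right)} = \frac{1}{3 \cdot 67 \cdot \frac{1}{44} \left(-11 + 2 \cdot 27889\right)} = \frac{1}{3 \cdot \frac{67}{44} \left(-11 + 55778\right)} = \frac{1}{3 \cdot \frac{67}{44} \cdot 55767} = \frac{1}{\frac{11209167}{44}} = \frac{44}{11209167}$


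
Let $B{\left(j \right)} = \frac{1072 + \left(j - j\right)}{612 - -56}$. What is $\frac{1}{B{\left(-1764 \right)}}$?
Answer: $\frac{167}{268} \approx 0.62313$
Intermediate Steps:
$B{\left(j \right)} = \frac{268}{167}$ ($B{\left(j \right)} = \frac{1072 + 0}{612 + 56} = \frac{1072}{668} = 1072 \cdot \frac{1}{668} = \frac{268}{167}$)
$\frac{1}{B{\left(-1764 \right)}} = \frac{1}{\frac{268}{167}} = \frac{167}{268}$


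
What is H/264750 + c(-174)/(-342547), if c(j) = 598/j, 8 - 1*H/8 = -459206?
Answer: 18247089048103/1314995114625 ≈ 13.876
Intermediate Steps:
H = 3673712 (H = 64 - 8*(-459206) = 64 + 3673648 = 3673712)
H/264750 + c(-174)/(-342547) = 3673712/264750 + (598/(-174))/(-342547) = 3673712*(1/264750) + (598*(-1/174))*(-1/342547) = 1836856/132375 - 299/87*(-1/342547) = 1836856/132375 + 299/29801589 = 18247089048103/1314995114625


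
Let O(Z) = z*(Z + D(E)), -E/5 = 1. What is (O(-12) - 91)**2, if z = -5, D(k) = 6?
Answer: 3721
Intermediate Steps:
E = -5 (E = -5*1 = -5)
O(Z) = -30 - 5*Z (O(Z) = -5*(Z + 6) = -5*(6 + Z) = -30 - 5*Z)
(O(-12) - 91)**2 = ((-30 - 5*(-12)) - 91)**2 = ((-30 + 60) - 91)**2 = (30 - 91)**2 = (-61)**2 = 3721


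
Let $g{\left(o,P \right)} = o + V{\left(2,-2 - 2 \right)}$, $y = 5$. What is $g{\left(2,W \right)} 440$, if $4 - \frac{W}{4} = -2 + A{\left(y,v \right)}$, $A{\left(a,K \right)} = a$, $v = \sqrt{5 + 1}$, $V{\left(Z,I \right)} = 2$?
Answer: $1760$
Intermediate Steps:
$v = \sqrt{6} \approx 2.4495$
$W = 4$ ($W = 16 - 4 \left(-2 + 5\right) = 16 - 12 = 4$)
$g{\left(o,P \right)} = 2 + o$ ($g{\left(o,P \right)} = o + 2 = 2 + o$)
$g{\left(2,W \right)} 440 = \left(2 + 2\right) 440 = 4 \cdot 440 = 1760$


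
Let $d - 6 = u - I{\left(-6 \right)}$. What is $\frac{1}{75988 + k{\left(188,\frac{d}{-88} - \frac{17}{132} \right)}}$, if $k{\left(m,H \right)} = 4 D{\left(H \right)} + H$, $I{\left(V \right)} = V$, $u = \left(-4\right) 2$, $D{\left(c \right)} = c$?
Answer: $\frac{132}{10030301} \approx 1.316 \cdot 10^{-5}$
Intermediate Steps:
$u = -8$
$d = 4$ ($d = 6 - 2 = 4$)
$k{\left(m,H \right)} = 5 H$ ($k{\left(m,H \right)} = 4 H + H = 5 H$)
$\frac{1}{75988 + k{\left(188,\frac{d}{-88} - \frac{17}{132} \right)}} = \frac{1}{75988 + 5 \left(\frac{4}{-88} - \frac{17}{132}\right)} = \frac{1}{75988 + 5 \left(4 \left(- \frac{1}{88}\right) - \frac{17}{132}\right)} = \frac{1}{75988 + 5 \left(- \frac{1}{22} - \frac{17}{132}\right)} = \frac{1}{75988 + 5 \left(- \frac{23}{132}\right)} = \frac{1}{75988 - \frac{115}{132}} = \frac{1}{\frac{10030301}{132}} = \frac{132}{10030301}$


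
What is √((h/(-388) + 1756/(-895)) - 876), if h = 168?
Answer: I*√6620326289530/86815 ≈ 29.638*I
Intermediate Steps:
√((h/(-388) + 1756/(-895)) - 876) = √((168/(-388) + 1756/(-895)) - 876) = √((168*(-1/388) + 1756*(-1/895)) - 876) = √((-42/97 - 1756/895) - 876) = √(-207922/86815 - 876) = √(-76257862/86815) = I*√6620326289530/86815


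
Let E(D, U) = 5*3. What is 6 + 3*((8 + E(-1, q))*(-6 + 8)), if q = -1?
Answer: 144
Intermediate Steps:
E(D, U) = 15
6 + 3*((8 + E(-1, q))*(-6 + 8)) = 6 + 3*((8 + 15)*(-6 + 8)) = 6 + 3*(23*2) = 6 + 3*46 = 6 + 138 = 144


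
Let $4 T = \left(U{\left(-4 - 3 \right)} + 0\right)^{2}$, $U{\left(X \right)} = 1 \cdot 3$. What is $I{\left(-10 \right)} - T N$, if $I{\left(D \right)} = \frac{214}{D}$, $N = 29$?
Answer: $- \frac{1733}{20} \approx -86.65$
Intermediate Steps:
$U{\left(X \right)} = 3$
$T = \frac{9}{4}$ ($T = \frac{\left(3 + 0\right)^{2}}{4} = \frac{3^{2}}{4} = \frac{1}{4} \cdot 9 = \frac{9}{4} \approx 2.25$)
$I{\left(-10 \right)} - T N = \frac{214}{-10} - \frac{9}{4} \cdot 29 = 214 \left(- \frac{1}{10}\right) - \frac{261}{4} = - \frac{107}{5} - \frac{261}{4} = - \frac{1733}{20}$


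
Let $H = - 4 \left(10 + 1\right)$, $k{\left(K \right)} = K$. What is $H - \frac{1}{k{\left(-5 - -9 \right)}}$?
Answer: $- \frac{177}{4} \approx -44.25$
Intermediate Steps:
$H = -44$ ($H = \left(-4\right) 11 = -44$)
$H - \frac{1}{k{\left(-5 - -9 \right)}} = -44 - \frac{1}{-5 - -9} = -44 - \frac{1}{-5 + 9} = -44 - \frac{1}{4} = - \frac{177}{4}$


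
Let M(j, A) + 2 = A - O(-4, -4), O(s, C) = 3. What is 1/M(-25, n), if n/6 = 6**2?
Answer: 1/211 ≈ 0.0047393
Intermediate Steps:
n = 216 (n = 6*6**2 = 6*36 = 216)
M(j, A) = -5 + A (M(j, A) = -2 + (A - 1*3) = -2 + (A - 3) = -2 + (-3 + A) = -5 + A)
1/M(-25, n) = 1/(-5 + 216) = 1/211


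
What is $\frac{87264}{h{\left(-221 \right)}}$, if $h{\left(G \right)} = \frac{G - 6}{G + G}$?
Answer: $\frac{38570688}{227} \approx 1.6992 \cdot 10^{5}$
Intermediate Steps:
$h{\left(G \right)} = \frac{-6 + G}{2 G}$
$\frac{87264}{h{\left(-221 \right)}} = \frac{87264}{\frac{1}{2} \frac{1}{-221} \left(-6 - 221\right)} = \frac{87264}{\frac{1}{2} \left(- \frac{1}{221}\right) \left(-227\right)} = \frac{87264}{\frac{227}{442}} = 87264 \cdot \frac{442}{227} = \frac{38570688}{227}$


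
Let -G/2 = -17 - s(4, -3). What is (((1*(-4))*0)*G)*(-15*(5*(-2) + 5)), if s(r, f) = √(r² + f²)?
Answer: 0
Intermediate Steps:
s(r, f) = √(f² + r²)
G = 44 (G = -2*(-17 - √((-3)² + 4²)) = -2*(-17 - √(9 + 16)) = -2*(-17 - √25) = -2*(-17 - 1*5) = -2*(-17 - 5) = -2*(-22) = 44)
(((1*(-4))*0)*G)*(-15*(5*(-2) + 5)) = (((1*(-4))*0)*44)*(-15*(5*(-2) + 5)) = (-4*0*44)*(-15*(-10 + 5)) = (0*44)*(-15*(-5)) = 0*75 = 0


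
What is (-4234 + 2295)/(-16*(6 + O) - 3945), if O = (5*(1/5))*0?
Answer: 1939/4041 ≈ 0.47983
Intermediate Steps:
O = 0 (O = (5*(1*(1/5)))*0 = (5*(1/5))*0 = 1*0 = 0)
(-4234 + 2295)/(-16*(6 + O) - 3945) = (-4234 + 2295)/(-16*(6 + 0) - 3945) = -1939/(-16*6 - 3945) = -1939/(-96 - 3945) = -1939/(-4041) = -1939*(-1/4041) = 1939/4041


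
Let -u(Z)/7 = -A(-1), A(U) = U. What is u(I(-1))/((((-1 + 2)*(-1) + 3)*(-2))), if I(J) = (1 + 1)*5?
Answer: 7/4 ≈ 1.7500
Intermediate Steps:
I(J) = 10 (I(J) = 2*5 = 10)
u(Z) = -7 (u(Z) = -(-7)*(-1) = -7*1 = -7)
u(I(-1))/((((-1 + 2)*(-1) + 3)*(-2))) = -7*(-1/(2*((-1 + 2)*(-1) + 3))) = -7*(-1/(2*(1*(-1) + 3))) = -7*(-1/(2*(-1 + 3))) = -7/(2*(-2)) = -7/(-4) = -7*(-¼) = 7/4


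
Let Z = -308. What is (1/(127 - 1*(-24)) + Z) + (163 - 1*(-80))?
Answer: -9814/151 ≈ -64.993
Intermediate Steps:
(1/(127 - 1*(-24)) + Z) + (163 - 1*(-80)) = (1/(127 - 1*(-24)) - 308) + (163 - 1*(-80)) = (1/(127 + 24) - 308) + (163 + 80) = (1/151 - 308) + 243 = -46507/151 + 243 = -9814/151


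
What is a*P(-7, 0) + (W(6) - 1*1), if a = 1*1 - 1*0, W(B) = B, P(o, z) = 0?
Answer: 5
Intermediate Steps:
a = 1 (a = 1 + 0 = 1)
a*P(-7, 0) + (W(6) - 1*1) = 1*0 + (6 - 1*1) = 0 + (6 - 1) = 0 + 5 = 5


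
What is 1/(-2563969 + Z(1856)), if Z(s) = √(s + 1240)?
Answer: -2563969/6573937029865 - 6*√86/6573937029865 ≈ -3.9003e-7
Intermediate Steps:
Z(s) = √(1240 + s)
1/(-2563969 + Z(1856)) = 1/(-2563969 + √(1240 + 1856)) = 1/(-2563969 + √3096) = 1/(-2563969 + 6*√86)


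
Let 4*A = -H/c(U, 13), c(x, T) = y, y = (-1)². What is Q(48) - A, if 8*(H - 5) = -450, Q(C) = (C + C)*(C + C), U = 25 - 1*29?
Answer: 147251/16 ≈ 9203.2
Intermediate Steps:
U = -4 (U = 25 - 29 = -4)
y = 1
Q(C) = 4*C² (Q(C) = (2*C)*(2*C) = 4*C²)
c(x, T) = 1
H = -205/4 (H = 5 + (⅛)*(-450) = 5 - 225/4 = -205/4 ≈ -51.250)
A = 205/16 (A = (-(-205)/(4*1))/4 = (-(-205)/4)/4 = (-1*(-205/4))/4 = (¼)*(205/4) = 205/16 ≈ 12.813)
Q(48) - A = 4*48² - 1*205/16 = 4*2304 - 205/16 = 9216 - 205/16 = 147251/16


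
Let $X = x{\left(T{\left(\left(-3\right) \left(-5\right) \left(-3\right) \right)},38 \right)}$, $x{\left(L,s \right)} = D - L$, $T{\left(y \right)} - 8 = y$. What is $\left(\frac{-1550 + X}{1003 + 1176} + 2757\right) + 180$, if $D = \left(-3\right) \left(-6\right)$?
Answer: $\frac{6398228}{2179} \approx 2936.3$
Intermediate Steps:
$D = 18$
$T{\left(y \right)} = 8 + y$
$x{\left(L,s \right)} = 18 - L$
$X = 55$ ($X = 18 - \left(8 + \left(-3\right) \left(-5\right) \left(-3\right)\right) = 18 - \left(8 + 15 \left(-3\right)\right) = 18 - \left(8 - 45\right) = 18 - -37 = 18 + 37 = 55$)
$\left(\frac{-1550 + X}{1003 + 1176} + 2757\right) + 180 = \left(\frac{-1550 + 55}{1003 + 1176} + 2757\right) + 180 = \left(- \frac{1495}{2179} + 2757\right) + 180 = \frac{6006008}{2179} + 180 = \frac{6398228}{2179}$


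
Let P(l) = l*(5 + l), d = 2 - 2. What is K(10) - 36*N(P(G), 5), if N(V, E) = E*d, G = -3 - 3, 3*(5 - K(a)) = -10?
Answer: 25/3 ≈ 8.3333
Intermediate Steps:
d = 0
K(a) = 25/3 (K(a) = 5 - 1/3*(-10) = 5 + 10/3 = 25/3)
G = -6
N(V, E) = 0 (N(V, E) = E*0 = 0)
K(10) - 36*N(P(G), 5) = 25/3 - 36*0 = 25/3 + 0 = 25/3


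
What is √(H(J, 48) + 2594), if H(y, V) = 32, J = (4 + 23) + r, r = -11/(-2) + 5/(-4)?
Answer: √2626 ≈ 51.245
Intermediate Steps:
r = 17/4 (r = -11*(-½) + 5*(-¼) = 11/2 - 5/4 = 17/4 ≈ 4.2500)
J = 125/4 (J = (4 + 23) + 17/4 = 27 + 17/4 = 125/4 ≈ 31.250)
√(H(J, 48) + 2594) = √(32 + 2594) = √2626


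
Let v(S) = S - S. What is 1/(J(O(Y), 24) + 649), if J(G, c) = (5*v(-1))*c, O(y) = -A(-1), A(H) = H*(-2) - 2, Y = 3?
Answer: 1/649 ≈ 0.0015408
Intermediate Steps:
v(S) = 0
A(H) = -2 - 2*H (A(H) = -2*H - 2 = -2 - 2*H)
O(y) = 0 (O(y) = -(-2 - 2*(-1)) = -(-2 + 2) = -1*0 = 0)
J(G, c) = 0 (J(G, c) = (5*0)*c = 0*c = 0)
1/(J(O(Y), 24) + 649) = 1/(0 + 649) = 1/649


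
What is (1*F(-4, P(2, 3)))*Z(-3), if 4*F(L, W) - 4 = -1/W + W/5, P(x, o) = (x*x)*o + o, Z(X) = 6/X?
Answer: -52/15 ≈ -3.4667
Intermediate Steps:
P(x, o) = o + o*x² (P(x, o) = x²*o + o = o*x² + o = o + o*x²)
F(L, W) = 1 - 1/(4*W) + W/20 (F(L, W) = 1 + (-1/W + W/5)/4 = 1 + (-1/(4*W) + W/20) = 1 - 1/(4*W) + W/20)
(1*F(-4, P(2, 3)))*Z(-3) = (1*((-5 + (3*(1 + 2²))*(20 + 3*(1 + 2²)))/(20*((3*(1 + 2²))))))*(6/(-3)) = (1*((-5 + (3*(1 + 4))*(20 + 3*(1 + 4)))/(20*((3*(1 + 4))))))*(6*(-⅓)) = (1*((-5 + (3*5)*(20 + 3*5))/(20*((3*5)))))*(-2) = (1*((1/20)*(-5 + 15*(20 + 15))/15))*(-2) = (1*((1/20)*(1/15)*(-5 + 15*35)))*(-2) = (1*((1/20)*(1/15)*(-5 + 525)))*(-2) = (1*((1/20)*(1/15)*520))*(-2) = (1*(26/15))*(-2) = (26/15)*(-2) = -52/15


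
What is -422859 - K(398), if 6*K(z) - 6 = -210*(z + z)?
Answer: -395000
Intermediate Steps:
K(z) = 1 - 70*z (K(z) = 1 + (-210*(z + z))/6 = 1 + (-420*z)/6 = 1 - 70*z)
-422859 - K(398) = -422859 - (1 - 70*398) = -422859 - (1 - 27860) = -422859 - 1*(-27859) = -422859 + 27859 = -395000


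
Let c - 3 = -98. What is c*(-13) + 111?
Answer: 1346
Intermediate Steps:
c = -95 (c = 3 - 98 = -95)
c*(-13) + 111 = -95*(-13) + 111 = 1235 + 111 = 1346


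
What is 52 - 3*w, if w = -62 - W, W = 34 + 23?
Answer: 409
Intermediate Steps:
W = 57
w = -119 (w = -62 - 1*57 = -62 - 57 = -119)
52 - 3*w = 52 - 3*(-119) = 52 + 357 = 409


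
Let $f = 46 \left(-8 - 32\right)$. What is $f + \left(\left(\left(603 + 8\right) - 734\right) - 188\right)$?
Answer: $-2151$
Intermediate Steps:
$f = -1840$ ($f = 46 \left(-40\right) = -1840$)
$f + \left(\left(\left(603 + 8\right) - 734\right) - 188\right) = -1840 + \left(\left(\left(603 + 8\right) - 734\right) - 188\right) = -1840 + \left(\left(611 - 734\right) - 188\right) = -1840 - 311 = -2151$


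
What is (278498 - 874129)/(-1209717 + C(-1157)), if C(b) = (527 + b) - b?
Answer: 595631/1209190 ≈ 0.49259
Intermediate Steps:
C(b) = 527
(278498 - 874129)/(-1209717 + C(-1157)) = (278498 - 874129)/(-1209717 + 527) = -595631/(-1209190) = -595631*(-1/1209190) = 595631/1209190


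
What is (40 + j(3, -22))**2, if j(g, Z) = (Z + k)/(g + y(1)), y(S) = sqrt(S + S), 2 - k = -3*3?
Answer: 61251/49 + 5434*sqrt(2)/49 ≈ 1406.9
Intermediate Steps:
k = 11 (k = 2 - (-3)*3 = 2 - 1*(-9) = 2 + 9 = 11)
y(S) = sqrt(2)*sqrt(S) (y(S) = sqrt(2*S) = sqrt(2)*sqrt(S))
j(g, Z) = (11 + Z)/(g + sqrt(2)) (j(g, Z) = (Z + 11)/(g + sqrt(2)*sqrt(1)) = (11 + Z)/(g + sqrt(2)*1) = (11 + Z)/(g + sqrt(2)))
(40 + j(3, -22))**2 = (40 + (11 - 22)/(3 + sqrt(2)))**2 = (40 - 11/(3 + sqrt(2)))**2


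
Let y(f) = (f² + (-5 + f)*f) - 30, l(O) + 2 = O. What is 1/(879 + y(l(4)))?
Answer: 1/847 ≈ 0.0011806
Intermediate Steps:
l(O) = -2 + O
y(f) = -30 + f² + f*(-5 + f) (y(f) = (f² + f*(-5 + f)) - 30 = -30 + f² + f*(-5 + f))
1/(879 + y(l(4))) = 1/(879 + (-30 - 5*(-2 + 4) + 2*(-2 + 4)²)) = 1/(879 + (-30 - 5*2 + 2*2²)) = 1/(879 + (-30 - 10 + 2*4)) = 1/(879 + (-30 - 10 + 8)) = 1/(879 - 32) = 1/847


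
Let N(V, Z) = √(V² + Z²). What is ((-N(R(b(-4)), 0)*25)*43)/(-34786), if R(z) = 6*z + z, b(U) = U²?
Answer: 60200/17393 ≈ 3.4612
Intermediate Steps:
R(z) = 7*z
((-N(R(b(-4)), 0)*25)*43)/(-34786) = ((-√((7*(-4)²)² + 0²)*25)*43)/(-34786) = ((-√((7*16)² + 0)*25)*43)*(-1/34786) = ((-√(112² + 0)*25)*43)*(-1/34786) = ((-√(12544 + 0)*25)*43)*(-1/34786) = ((-√12544*25)*43)*(-1/34786) = ((-1*112*25)*43)*(-1/34786) = (-112*25*43)*(-1/34786) = -2800*43*(-1/34786) = -120400*(-1/34786) = 60200/17393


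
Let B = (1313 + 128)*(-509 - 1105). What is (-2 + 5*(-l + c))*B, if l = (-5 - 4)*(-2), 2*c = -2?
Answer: 225600078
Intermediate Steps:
c = -1 (c = (1/2)*(-2) = -1)
l = 18 (l = -9*(-2) = 18)
B = -2325774 (B = 1441*(-1614) = -2325774)
(-2 + 5*(-l + c))*B = (-2 + 5*(-1*18 - 1))*(-2325774) = (-2 + 5*(-18 - 1))*(-2325774) = (-2 + 5*(-19))*(-2325774) = (-2 - 95)*(-2325774) = -97*(-2325774) = 225600078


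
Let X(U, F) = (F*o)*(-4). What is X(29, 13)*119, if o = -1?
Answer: 6188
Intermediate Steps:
X(U, F) = 4*F (X(U, F) = (F*(-1))*(-4) = -F*(-4) = 4*F)
X(29, 13)*119 = (4*13)*119 = 52*119 = 6188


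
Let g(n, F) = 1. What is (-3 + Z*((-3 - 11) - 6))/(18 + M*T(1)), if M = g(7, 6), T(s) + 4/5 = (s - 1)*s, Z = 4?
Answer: -415/86 ≈ -4.8256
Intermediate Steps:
T(s) = -4/5 + s*(-1 + s) (T(s) = -4/5 + (s - 1)*s = -4/5 + (-1 + s)*s = -4/5 + s*(-1 + s))
M = 1
(-3 + Z*((-3 - 11) - 6))/(18 + M*T(1)) = (-3 + 4*((-3 - 11) - 6))/(18 + 1*(-4/5 + 1**2 - 1*1)) = (-3 + 4*(-14 - 6))/(18 + 1*(-4/5 + 1 - 1)) = (-3 + 4*(-20))/(18 + 1*(-4/5)) = (-3 - 80)/(18 - 4/5) = -83/86/5 = -83*5/86 = -415/86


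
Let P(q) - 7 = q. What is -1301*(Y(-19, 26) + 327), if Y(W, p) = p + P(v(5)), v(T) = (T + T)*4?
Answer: -520400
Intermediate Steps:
v(T) = 8*T (v(T) = (2*T)*4 = 8*T)
P(q) = 7 + q
Y(W, p) = 47 + p (Y(W, p) = p + (7 + 8*5) = p + (7 + 40) = p + 47 = 47 + p)
-1301*(Y(-19, 26) + 327) = -1301*((47 + 26) + 327) = -1301*(73 + 327) = -1301*400 = -520400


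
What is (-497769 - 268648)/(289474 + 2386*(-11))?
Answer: -766417/263228 ≈ -2.9116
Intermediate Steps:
(-497769 - 268648)/(289474 + 2386*(-11)) = -766417/(289474 - 26246) = -766417/263228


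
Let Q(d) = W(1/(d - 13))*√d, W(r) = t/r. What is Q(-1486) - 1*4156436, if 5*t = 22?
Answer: -4156436 - 32978*I*√1486/5 ≈ -4.1564e+6 - 2.5425e+5*I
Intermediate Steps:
t = 22/5 (t = (⅕)*22 = 22/5 ≈ 4.4000)
W(r) = 22/(5*r)
Q(d) = √d*(-286/5 + 22*d/5) (Q(d) = (22/(5*(1/(d - 13))))*√d = (22/(5*(1/(-13 + d))))*√d = (22*(-13 + d)/5)*√d = (-286/5 + 22*d/5)*√d = √d*(-286/5 + 22*d/5))
Q(-1486) - 1*4156436 = 22*√(-1486)*(-13 - 1486)/5 - 1*4156436 = (22/5)*(I*√1486)*(-1499) - 4156436 = -32978*I*√1486/5 - 4156436 = -4156436 - 32978*I*√1486/5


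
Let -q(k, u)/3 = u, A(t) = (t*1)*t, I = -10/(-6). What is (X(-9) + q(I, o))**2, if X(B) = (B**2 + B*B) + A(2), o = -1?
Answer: 28561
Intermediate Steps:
I = 5/3 (I = -10*(-1/6) = 5/3 ≈ 1.6667)
A(t) = t**2 (A(t) = t*t = t**2)
q(k, u) = -3*u
X(B) = 4 + 2*B**2 (X(B) = (B**2 + B*B) + 2**2 = (B**2 + B**2) + 4 = 2*B**2 + 4 = 4 + 2*B**2)
(X(-9) + q(I, o))**2 = ((4 + 2*(-9)**2) - 3*(-1))**2 = ((4 + 2*81) + 3)**2 = ((4 + 162) + 3)**2 = (166 + 3)**2 = 169**2 = 28561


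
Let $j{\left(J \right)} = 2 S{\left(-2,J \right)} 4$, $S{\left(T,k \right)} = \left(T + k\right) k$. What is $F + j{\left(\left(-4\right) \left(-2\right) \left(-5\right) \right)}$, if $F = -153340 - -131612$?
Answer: $-8288$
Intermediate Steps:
$S{\left(T,k \right)} = k \left(T + k\right)$
$F = -21728$ ($F = -153340 + 131612 = -21728$)
$j{\left(J \right)} = 8 J \left(-2 + J\right)$ ($j{\left(J \right)} = 2 J \left(-2 + J\right) 4 = 8 J \left(-2 + J\right)$)
$F + j{\left(\left(-4\right) \left(-2\right) \left(-5\right) \right)} = -21728 + 8 \left(-4\right) \left(-2\right) \left(-5\right) \left(-2 + \left(-4\right) \left(-2\right) \left(-5\right)\right) = -21728 + 8 \cdot 8 \left(-5\right) \left(-2 + 8 \left(-5\right)\right) = -21728 + 8 \left(-40\right) \left(-2 - 40\right) = -21728 + 8 \left(-40\right) \left(-42\right) = -21728 + 13440 = -8288$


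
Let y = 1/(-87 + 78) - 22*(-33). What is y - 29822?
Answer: -261865/9 ≈ -29096.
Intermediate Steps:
y = 6533/9 (y = 1/(-9) + 726 = -⅑ + 726 = 6533/9 ≈ 725.89)
y - 29822 = 6533/9 - 29822 = -261865/9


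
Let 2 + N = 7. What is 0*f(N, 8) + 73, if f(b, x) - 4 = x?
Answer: 73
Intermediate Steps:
N = 5 (N = -2 + 7 = 5)
f(b, x) = 4 + x
0*f(N, 8) + 73 = 0*(4 + 8) + 73 = 0*12 + 73 = 0 + 73 = 73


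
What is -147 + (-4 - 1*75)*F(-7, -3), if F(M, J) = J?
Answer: 90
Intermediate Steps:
-147 + (-4 - 1*75)*F(-7, -3) = -147 + (-4 - 1*75)*(-3) = -147 + (-4 - 75)*(-3) = -147 - 79*(-3) = -147 + 237 = 90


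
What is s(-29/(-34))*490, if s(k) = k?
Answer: 7105/17 ≈ 417.94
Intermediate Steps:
s(-29/(-34))*490 = -29/(-34)*490 = -29*(-1/34)*490 = (29/34)*490 = 7105/17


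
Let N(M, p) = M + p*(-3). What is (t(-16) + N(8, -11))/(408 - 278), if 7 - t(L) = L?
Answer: 32/65 ≈ 0.49231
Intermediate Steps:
t(L) = 7 - L
N(M, p) = M - 3*p
(t(-16) + N(8, -11))/(408 - 278) = ((7 - 1*(-16)) + (8 - 3*(-11)))/(408 - 278) = ((7 + 16) + (8 + 33))/130 = (23 + 41)*(1/130) = 64*(1/130) = 32/65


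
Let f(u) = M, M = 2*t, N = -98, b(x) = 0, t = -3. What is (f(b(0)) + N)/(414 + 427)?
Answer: -104/841 ≈ -0.12366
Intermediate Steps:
M = -6 (M = 2*(-3) = -6)
f(u) = -6
(f(b(0)) + N)/(414 + 427) = (-6 - 98)/(414 + 427) = -104/841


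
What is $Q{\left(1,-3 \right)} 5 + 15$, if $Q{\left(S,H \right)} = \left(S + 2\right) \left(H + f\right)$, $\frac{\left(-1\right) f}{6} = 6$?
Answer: $-570$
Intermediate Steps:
$f = -36$ ($f = \left(-6\right) 6 = -36$)
$Q{\left(S,H \right)} = \left(-36 + H\right) \left(2 + S\right)$ ($Q{\left(S,H \right)} = \left(S + 2\right) \left(H - 36\right) = \left(2 + S\right) \left(-36 + H\right) = \left(-36 + H\right) \left(2 + S\right)$)
$Q{\left(1,-3 \right)} 5 + 15 = \left(-72 - 36 + 2 \left(-3\right) - 3\right) 5 + 15 = \left(-72 - 36 - 6 - 3\right) 5 + 15 = \left(-117\right) 5 + 15 = -585 + 15 = -570$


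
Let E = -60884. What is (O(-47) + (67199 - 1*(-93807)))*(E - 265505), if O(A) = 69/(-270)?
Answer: -4729545353113/90 ≈ -5.2551e+10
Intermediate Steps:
O(A) = -23/90 (O(A) = 69*(-1/270) = -23/90)
(O(-47) + (67199 - 1*(-93807)))*(E - 265505) = (-23/90 + (67199 - 1*(-93807)))*(-60884 - 265505) = (-23/90 + (67199 + 93807))*(-326389) = (-23/90 + 161006)*(-326389) = (14490517/90)*(-326389) = -4729545353113/90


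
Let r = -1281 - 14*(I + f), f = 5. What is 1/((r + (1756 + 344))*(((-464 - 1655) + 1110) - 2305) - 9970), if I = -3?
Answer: -1/2631344 ≈ -3.8003e-7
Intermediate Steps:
r = -1309 (r = -1281 - 14*(-3 + 5) = -1281 - 14*2 = -1281 - 28 = -1309)
1/((r + (1756 + 344))*(((-464 - 1655) + 1110) - 2305) - 9970) = 1/((-1309 + (1756 + 344))*(((-464 - 1655) + 1110) - 2305) - 9970) = 1/((-1309 + 2100)*((-2119 + 1110) - 2305) - 9970) = 1/(791*(-1009 - 2305) - 9970) = 1/(791*(-3314) - 9970) = 1/(-2621374 - 9970) = 1/(-2631344) = -1/2631344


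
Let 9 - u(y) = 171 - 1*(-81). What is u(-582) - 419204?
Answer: -419447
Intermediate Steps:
u(y) = -243 (u(y) = 9 - (171 - 1*(-81)) = 9 - (171 + 81) = 9 - 1*252 = 9 - 252 = -243)
u(-582) - 419204 = -243 - 419204 = -419447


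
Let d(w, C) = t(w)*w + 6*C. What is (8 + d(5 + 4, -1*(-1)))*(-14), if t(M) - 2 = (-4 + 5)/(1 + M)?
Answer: -2303/5 ≈ -460.60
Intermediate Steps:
t(M) = 2 + 1/(1 + M) (t(M) = 2 + (-4 + 5)/(1 + M) = 2 + 1/(1 + M))
d(w, C) = 6*C + w*(3 + 2*w)/(1 + w) (d(w, C) = ((3 + 2*w)/(1 + w))*w + 6*C = w*(3 + 2*w)/(1 + w) + 6*C = 6*C + w*(3 + 2*w)/(1 + w))
(8 + d(5 + 4, -1*(-1)))*(-14) = (8 + ((5 + 4)*(3 + 2*(5 + 4)) + 6*(-1*(-1))*(1 + (5 + 4)))/(1 + (5 + 4)))*(-14) = (8 + (9*(3 + 2*9) + 6*1*(1 + 9))/(1 + 9))*(-14) = (8 + (9*(3 + 18) + 6*1*10)/10)*(-14) = (8 + (9*21 + 60)/10)*(-14) = (8 + (189 + 60)/10)*(-14) = (8 + (1/10)*249)*(-14) = (8 + 249/10)*(-14) = (329/10)*(-14) = -2303/5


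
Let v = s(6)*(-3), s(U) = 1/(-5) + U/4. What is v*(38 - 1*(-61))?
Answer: -3861/10 ≈ -386.10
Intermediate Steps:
s(U) = -⅕ + U/4 (s(U) = 1*(-⅕) + U*(¼) = -⅕ + U/4)
v = -39/10 (v = (-⅕ + (¼)*6)*(-3) = (-⅕ + 3/2)*(-3) = (13/10)*(-3) = -39/10 ≈ -3.9000)
v*(38 - 1*(-61)) = -39*(38 - 1*(-61))/10 = -39*(38 + 61)/10 = -39/10*99 = -3861/10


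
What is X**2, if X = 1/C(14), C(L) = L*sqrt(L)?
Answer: 1/2744 ≈ 0.00036443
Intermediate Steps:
C(L) = L**(3/2)
X = sqrt(14)/196 (X = 1/(14**(3/2)) = 1/(14*sqrt(14)) = sqrt(14)/196 ≈ 0.019090)
X**2 = (sqrt(14)/196)**2 = 1/2744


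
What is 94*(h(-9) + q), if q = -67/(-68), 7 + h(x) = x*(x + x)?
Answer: 498529/34 ≈ 14663.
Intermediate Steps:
h(x) = -7 + 2*x² (h(x) = -7 + x*(x + x) = -7 + x*(2*x) = -7 + 2*x²)
q = 67/68 (q = -67*(-1/68) = 67/68 ≈ 0.98529)
94*(h(-9) + q) = 94*((-7 + 2*(-9)²) + 67/68) = 94*((-7 + 2*81) + 67/68) = 94*((-7 + 162) + 67/68) = 94*(155 + 67/68) = 94*(10607/68) = 498529/34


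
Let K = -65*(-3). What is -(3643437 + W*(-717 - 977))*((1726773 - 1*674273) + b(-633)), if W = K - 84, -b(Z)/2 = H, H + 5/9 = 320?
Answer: -10903812116750/3 ≈ -3.6346e+12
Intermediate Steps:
H = 2875/9 (H = -5/9 + 320 = 2875/9 ≈ 319.44)
b(Z) = -5750/9 (b(Z) = -2*2875/9 = -5750/9)
K = 195
W = 111 (W = 195 - 84 = 111)
-(3643437 + W*(-717 - 977))*((1726773 - 1*674273) + b(-633)) = -(3643437 + 111*(-717 - 977))*((1726773 - 1*674273) - 5750/9) = -(3643437 + 111*(-1694))*((1726773 - 674273) - 5750/9) = -(3643437 - 188034)*(1052500 - 5750/9) = -3455403*9466750/9 = -1*10903812116750/3 = -10903812116750/3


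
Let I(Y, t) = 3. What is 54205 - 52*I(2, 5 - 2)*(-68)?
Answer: 64813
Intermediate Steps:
54205 - 52*I(2, 5 - 2)*(-68) = 54205 - 52*3*(-68) = 54205 - 156*(-68) = 54205 - 1*(-10608) = 54205 + 10608 = 64813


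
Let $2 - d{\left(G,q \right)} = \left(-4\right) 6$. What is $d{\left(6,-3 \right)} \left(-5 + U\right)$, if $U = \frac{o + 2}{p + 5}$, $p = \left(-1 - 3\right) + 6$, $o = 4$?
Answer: $- \frac{754}{7} \approx -107.71$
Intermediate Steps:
$p = 2$ ($p = -4 + 6 = 2$)
$d{\left(G,q \right)} = 26$ ($d{\left(G,q \right)} = 2 - \left(-4\right) 6 = 2 - -24 = 2 + 24 = 26$)
$U = \frac{6}{7}$ ($U = \frac{4 + 2}{2 + 5} = \frac{6}{7} \approx 0.85714$)
$d{\left(6,-3 \right)} \left(-5 + U\right) = 26 \left(-5 + \frac{6}{7}\right) = 26 \left(- \frac{29}{7}\right) = - \frac{754}{7}$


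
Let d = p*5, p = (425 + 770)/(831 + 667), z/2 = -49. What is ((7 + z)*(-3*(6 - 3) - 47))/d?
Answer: 7633808/5975 ≈ 1277.6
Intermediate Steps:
z = -98 (z = 2*(-49) = -98)
p = 1195/1498 ≈ 0.79773
d = 5975/1498 (d = (1195/1498)*5 = 5975/1498 ≈ 3.9887)
((7 + z)*(-3*(6 - 3) - 47))/d = ((7 - 98)*(-3*(6 - 3) - 47))/(5975/1498) = 1498*(-91*(-3*3 - 47))/5975 = 1498*(-91*(-9 - 47))/5975 = 1498*(-91*(-56))/5975 = (1498/5975)*5096 = 7633808/5975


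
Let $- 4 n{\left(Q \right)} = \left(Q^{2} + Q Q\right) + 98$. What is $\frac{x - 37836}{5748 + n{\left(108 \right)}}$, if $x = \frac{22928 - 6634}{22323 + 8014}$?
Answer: $\frac{2295628876}{6583129} \approx 348.71$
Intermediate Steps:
$n{\left(Q \right)} = - \frac{49}{2} - \frac{Q^{2}}{2}$ ($n{\left(Q \right)} = - \frac{\left(Q^{2} + Q Q\right) + 98}{4} = - \frac{\left(Q^{2} + Q^{2}\right) + 98}{4} = - \frac{2 Q^{2} + 98}{4} = - \frac{98 + 2 Q^{2}}{4} = - \frac{49}{2} - \frac{Q^{2}}{2}$)
$x = \frac{16294}{30337}$ ($x = \frac{22928 - 6634}{30337} = 16294 \cdot \frac{1}{30337} = \frac{16294}{30337} \approx 0.5371$)
$\frac{x - 37836}{5748 + n{\left(108 \right)}} = \frac{\frac{16294}{30337} - 37836}{5748 - \left(\frac{49}{2} + \frac{108^{2}}{2}\right)} = \frac{\frac{16294}{30337} - 37836}{5748 - \frac{11713}{2}} = - \frac{1147814438}{30337 \left(5748 - \frac{11713}{2}\right)} = - \frac{1147814438}{30337 \left(- \frac{217}{2}\right)} = \left(- \frac{1147814438}{30337}\right) \left(- \frac{2}{217}\right) = \frac{2295628876}{6583129}$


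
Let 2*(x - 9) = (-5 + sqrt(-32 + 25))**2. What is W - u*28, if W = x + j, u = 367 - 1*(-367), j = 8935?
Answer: -11599 - 5*I*sqrt(7) ≈ -11599.0 - 13.229*I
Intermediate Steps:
x = 9 + (-5 + I*sqrt(7))**2/2 (x = 9 + (-5 + sqrt(-32 + 25))**2/2 = 9 + (-5 + sqrt(-7))**2/2 = 9 + (-5 + I*sqrt(7))**2/2 ≈ 18.0 - 13.229*I)
u = 734 (u = 367 + 367 = 734)
W = 8953 - 5*I*sqrt(7) (W = (18 - 5*I*sqrt(7)) + 8935 = 8953 - 5*I*sqrt(7) ≈ 8953.0 - 13.229*I)
W - u*28 = (8953 - 5*I*sqrt(7)) - 734*28 = (8953 - 5*I*sqrt(7)) - 1*20552 = (8953 - 5*I*sqrt(7)) - 20552 = -11599 - 5*I*sqrt(7)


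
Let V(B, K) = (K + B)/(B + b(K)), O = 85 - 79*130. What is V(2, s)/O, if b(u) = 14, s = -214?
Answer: 53/40740 ≈ 0.0013009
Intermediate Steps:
O = -10185 (O = 85 - 10270 = -10185)
V(B, K) = (B + K)/(14 + B) (V(B, K) = (K + B)/(B + 14) = (B + K)/(14 + B))
V(2, s)/O = ((2 - 214)/(14 + 2))/(-10185) = (-212/16)*(-1/10185) = ((1/16)*(-212))*(-1/10185) = -53/4*(-1/10185) = 53/40740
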